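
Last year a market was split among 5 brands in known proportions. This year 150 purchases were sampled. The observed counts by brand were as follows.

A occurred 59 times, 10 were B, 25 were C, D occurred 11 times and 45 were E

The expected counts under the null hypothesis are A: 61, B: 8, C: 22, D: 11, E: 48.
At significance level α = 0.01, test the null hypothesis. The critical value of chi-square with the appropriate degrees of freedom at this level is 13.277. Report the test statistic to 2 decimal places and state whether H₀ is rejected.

1.16; do not reject

χ² = (59−61)²/61 + (10−8)²/8 + (25−22)²/22 + (11−11)²/11 + (45−48)²/48
   = 0.066 + 0.500 + 0.409 + 0.000 + 0.188
Sum = 1.16
df = 4. Since 1.16 < 13.277, we do not reject H₀.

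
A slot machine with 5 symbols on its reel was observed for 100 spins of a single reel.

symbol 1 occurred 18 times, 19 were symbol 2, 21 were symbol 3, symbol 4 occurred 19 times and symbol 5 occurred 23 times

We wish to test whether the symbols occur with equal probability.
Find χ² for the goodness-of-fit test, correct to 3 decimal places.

0.800

Expected count for each of the 5 categories: 100/5 = 20.
cat           O        E   (O−E)²/E
symbol 1     18       20     0.2000
symbol 2     19       20     0.0500
symbol 3     21       20     0.0500
symbol 4     19       20     0.0500
symbol 5     23       20     0.4500
Sum = 0.800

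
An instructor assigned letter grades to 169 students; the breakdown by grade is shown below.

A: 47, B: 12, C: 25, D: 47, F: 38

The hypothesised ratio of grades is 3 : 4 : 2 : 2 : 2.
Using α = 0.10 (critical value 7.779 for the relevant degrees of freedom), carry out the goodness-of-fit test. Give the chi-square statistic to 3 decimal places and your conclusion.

54.949; reject

Ratio total = 13. Expected counts: 169×3/13 = 39, 169×4/13 = 52, 169×2/13 = 26, 169×2/13 = 26, 169×2/13 = 26.
cat         O        E   (O−E)²/E
A          47       39     1.6410
B          12       52    30.7692
C          25       26     0.0385
D          47       26    16.9615
F          38       26     5.5385
Sum = 54.949
df = 4. Since 54.949 > 7.779, we reject H₀.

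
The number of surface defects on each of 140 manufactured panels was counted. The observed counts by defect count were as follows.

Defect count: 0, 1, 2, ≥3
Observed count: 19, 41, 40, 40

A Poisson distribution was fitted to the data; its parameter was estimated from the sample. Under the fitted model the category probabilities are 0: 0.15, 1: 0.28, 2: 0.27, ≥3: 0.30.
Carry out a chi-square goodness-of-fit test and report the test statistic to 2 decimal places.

Expected counts E_i = n·p_i: 140×0.15 = 21, 140×0.28 = 39.2, 140×0.27 = 37.8, 140×0.30 = 42.
cat         O        E   (O−E)²/E
0          19       21      0.190
1          41     39.2      0.083
2          40     37.8      0.128
≥3         40       42      0.095
Sum = 0.50

0.50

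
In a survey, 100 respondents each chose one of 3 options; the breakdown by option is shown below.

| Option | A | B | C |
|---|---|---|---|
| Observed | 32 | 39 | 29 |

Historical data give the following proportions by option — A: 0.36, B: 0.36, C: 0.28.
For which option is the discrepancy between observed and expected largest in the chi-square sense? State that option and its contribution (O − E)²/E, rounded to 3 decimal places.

A, 0.444

Expected counts E_i = n·p_i: 100×0.36 = 36, 100×0.36 = 36, 100×0.28 = 28.
χ² = (32−36)²/36 + (39−36)²/36 + (29−28)²/28
   = 0.4444 + 0.2500 + 0.0357
The largest term is for A: 0.444.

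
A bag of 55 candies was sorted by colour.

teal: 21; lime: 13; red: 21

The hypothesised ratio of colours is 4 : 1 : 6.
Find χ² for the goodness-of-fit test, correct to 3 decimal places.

15.550

Ratio total = 11. Expected counts: 55×4/11 = 20, 55×1/11 = 5, 55×6/11 = 30.
χ² = (21−20)²/20 + (13−5)²/5 + (21−30)²/30
   = 0.0500 + 12.8000 + 2.7000
Sum = 15.550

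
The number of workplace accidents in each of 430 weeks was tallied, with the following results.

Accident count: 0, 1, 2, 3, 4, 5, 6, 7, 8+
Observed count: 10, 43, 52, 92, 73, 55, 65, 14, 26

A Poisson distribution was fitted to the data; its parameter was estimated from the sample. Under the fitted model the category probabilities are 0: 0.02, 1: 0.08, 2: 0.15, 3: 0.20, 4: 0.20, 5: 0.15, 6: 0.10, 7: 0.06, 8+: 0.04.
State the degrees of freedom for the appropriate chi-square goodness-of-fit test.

There are k = 9 categories and 1 parameter estimated from the data, so df = 9 − 1 − 1 = 7.

7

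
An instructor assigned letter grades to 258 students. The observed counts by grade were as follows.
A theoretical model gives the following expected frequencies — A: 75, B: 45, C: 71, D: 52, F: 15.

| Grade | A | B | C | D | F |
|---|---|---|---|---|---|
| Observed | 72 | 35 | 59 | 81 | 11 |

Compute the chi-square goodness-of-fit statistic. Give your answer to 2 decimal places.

21.61

cat         O        E   (O−E)²/E
A          72       75      0.120
B          35       45      2.222
C          59       71      2.028
D          81       52     16.173
F          11       15      1.067
Sum = 21.61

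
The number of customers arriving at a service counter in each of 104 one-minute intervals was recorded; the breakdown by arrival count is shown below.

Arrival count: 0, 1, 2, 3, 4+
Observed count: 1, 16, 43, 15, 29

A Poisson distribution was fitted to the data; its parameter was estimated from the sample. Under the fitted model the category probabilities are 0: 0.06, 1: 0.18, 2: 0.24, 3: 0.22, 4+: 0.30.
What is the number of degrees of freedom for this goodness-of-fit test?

3

There are k = 5 categories and 1 parameter estimated from the data, so df = 5 − 1 − 1 = 3.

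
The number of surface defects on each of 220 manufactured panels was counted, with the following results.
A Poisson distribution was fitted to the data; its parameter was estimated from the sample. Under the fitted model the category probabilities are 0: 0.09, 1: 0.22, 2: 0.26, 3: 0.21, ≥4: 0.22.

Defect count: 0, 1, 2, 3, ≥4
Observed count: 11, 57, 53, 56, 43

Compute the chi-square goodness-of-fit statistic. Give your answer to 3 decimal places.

8.429

Expected counts E_i = n·p_i: 220×0.09 = 19.8, 220×0.22 = 48.4, 220×0.26 = 57.2, 220×0.21 = 46.2, 220×0.22 = 48.4.
cat         O        E   (O−E)²/E
0          11     19.8     3.9111
1          57     48.4     1.5281
2          53     57.2     0.3084
3          56     46.2     2.0788
≥4         43     48.4     0.6025
Sum = 8.429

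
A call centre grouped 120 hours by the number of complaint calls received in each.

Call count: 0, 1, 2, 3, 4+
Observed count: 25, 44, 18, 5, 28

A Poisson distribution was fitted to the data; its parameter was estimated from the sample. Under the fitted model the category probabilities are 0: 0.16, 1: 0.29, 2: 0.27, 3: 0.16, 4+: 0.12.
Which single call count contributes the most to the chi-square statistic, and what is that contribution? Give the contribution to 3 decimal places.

4+, 12.844

Expected counts E_i = n·p_i: 120×0.16 = 19.2, 120×0.29 = 34.8, 120×0.27 = 32.4, 120×0.16 = 19.2, 120×0.12 = 14.4.
0: (25 − 19.2)²/19.2 = 33.64/19.2 = 1.7521
1: (44 − 34.8)²/34.8 = 84.64/34.8 = 2.4322
2: (18 − 32.4)²/32.4 = 207.36/32.4 = 6.4000
3: (5 − 19.2)²/19.2 = 201.64/19.2 = 10.5021
4+: (28 − 14.4)²/14.4 = 184.96/14.4 = 12.8444
The largest term is for 4+: 12.844.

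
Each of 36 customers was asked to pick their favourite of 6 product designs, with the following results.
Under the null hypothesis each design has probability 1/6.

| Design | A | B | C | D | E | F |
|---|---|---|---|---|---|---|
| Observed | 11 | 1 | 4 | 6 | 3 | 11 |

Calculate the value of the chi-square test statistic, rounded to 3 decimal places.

14.667

Under H₀ each category has probability 1/6, so each expected count is 36/6 = 6.
χ² = (11−6)²/6 + (1−6)²/6 + (4−6)²/6 + (6−6)²/6 + (3−6)²/6 + (11−6)²/6
   = 4.1667 + 4.1667 + 0.6667 + 0.0000 + 1.5000 + 4.1667
Sum = 14.667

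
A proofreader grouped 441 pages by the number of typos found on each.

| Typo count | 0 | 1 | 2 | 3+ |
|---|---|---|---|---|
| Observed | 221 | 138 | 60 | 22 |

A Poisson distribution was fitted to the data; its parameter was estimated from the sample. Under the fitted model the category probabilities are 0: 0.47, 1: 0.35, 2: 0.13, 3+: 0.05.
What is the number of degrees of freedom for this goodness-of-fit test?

2

There are k = 4 categories and 1 parameter estimated from the data, so df = 4 − 1 − 1 = 2.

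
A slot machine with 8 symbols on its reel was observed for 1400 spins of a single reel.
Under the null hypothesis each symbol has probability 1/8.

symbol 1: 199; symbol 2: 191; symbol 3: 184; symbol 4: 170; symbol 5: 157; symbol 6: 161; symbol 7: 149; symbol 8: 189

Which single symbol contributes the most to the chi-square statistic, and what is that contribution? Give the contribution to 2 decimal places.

Expected count for each of the 8 categories: 1400/8 = 175.
χ² = (199−175)²/175 + (191−175)²/175 + (184−175)²/175 + (170−175)²/175 + (157−175)²/175 + (161−175)²/175 + (149−175)²/175 + (189−175)²/175
   = 3.291 + 1.463 + 0.463 + 0.143 + 1.851 + 1.120 + 3.863 + 1.120
The largest term is for symbol 7: 3.86.

symbol 7, 3.86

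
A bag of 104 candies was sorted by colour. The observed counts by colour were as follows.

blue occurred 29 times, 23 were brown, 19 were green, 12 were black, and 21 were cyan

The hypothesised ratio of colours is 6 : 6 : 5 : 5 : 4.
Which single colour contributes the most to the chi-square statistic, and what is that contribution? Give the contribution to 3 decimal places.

Ratio total = 26. Expected counts: 104×6/26 = 24, 104×6/26 = 24, 104×5/26 = 20, 104×5/26 = 20, 104×4/26 = 16.
cat         O        E   (O−E)²/E
blue       29       24     1.0417
brown      23       24     0.0417
green      19       20     0.0500
black      12       20     3.2000
cyan       21       16     1.5625
The largest term is for black: 3.200.

black, 3.200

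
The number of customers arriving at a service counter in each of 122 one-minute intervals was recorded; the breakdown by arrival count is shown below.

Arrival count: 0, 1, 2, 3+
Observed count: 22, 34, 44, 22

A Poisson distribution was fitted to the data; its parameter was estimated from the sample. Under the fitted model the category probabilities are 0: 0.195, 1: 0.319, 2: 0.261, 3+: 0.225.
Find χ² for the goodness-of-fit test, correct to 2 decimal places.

Expected counts E_i = n·p_i: 122×0.195 = 23.79, 122×0.319 = 38.918, 122×0.261 = 31.842, 122×0.225 = 27.45.
cat         O        E   (O−E)²/E
0          22    23.79      0.135
1          34   38.918      0.621
2          44   31.842      4.642
3+         22    27.45      1.082
Sum = 6.48

6.48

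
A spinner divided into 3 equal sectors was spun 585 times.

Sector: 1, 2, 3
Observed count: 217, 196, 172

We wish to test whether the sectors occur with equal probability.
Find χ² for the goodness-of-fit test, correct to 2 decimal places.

Expected count for each of the 3 categories: 585/3 = 195.
χ² = (217−195)²/195 + (196−195)²/195 + (172−195)²/195
   = 2.482 + 0.005 + 2.713
Sum = 5.20

5.20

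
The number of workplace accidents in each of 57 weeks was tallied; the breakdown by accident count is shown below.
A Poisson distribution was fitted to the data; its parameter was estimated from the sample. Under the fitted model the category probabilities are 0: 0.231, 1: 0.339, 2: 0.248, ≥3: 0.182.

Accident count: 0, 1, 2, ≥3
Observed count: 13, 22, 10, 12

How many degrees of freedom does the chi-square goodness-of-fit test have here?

There are k = 4 categories and 1 parameter estimated from the data, so df = 4 − 1 − 1 = 2.

2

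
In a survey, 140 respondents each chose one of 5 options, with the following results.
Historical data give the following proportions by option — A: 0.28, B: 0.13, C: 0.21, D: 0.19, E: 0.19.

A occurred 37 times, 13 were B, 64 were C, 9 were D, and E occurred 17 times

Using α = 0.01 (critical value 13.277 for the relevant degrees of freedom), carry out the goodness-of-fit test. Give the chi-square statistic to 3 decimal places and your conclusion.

57.439; reject

Expected counts E_i = n·p_i: 140×0.28 = 39.2, 140×0.13 = 18.2, 140×0.21 = 29.4, 140×0.19 = 26.6, 140×0.19 = 26.6.
A: (37 − 39.2)²/39.2 = 4.84/39.2 = 0.1235
B: (13 − 18.2)²/18.2 = 27.04/18.2 = 1.4857
C: (64 − 29.4)²/29.4 = 1197.16/29.4 = 40.7197
D: (9 − 26.6)²/26.6 = 309.76/26.6 = 11.6451
E: (17 − 26.6)²/26.6 = 92.16/26.6 = 3.4647
Sum = 57.439
df = 4. Since 57.439 > 13.277, we reject H₀.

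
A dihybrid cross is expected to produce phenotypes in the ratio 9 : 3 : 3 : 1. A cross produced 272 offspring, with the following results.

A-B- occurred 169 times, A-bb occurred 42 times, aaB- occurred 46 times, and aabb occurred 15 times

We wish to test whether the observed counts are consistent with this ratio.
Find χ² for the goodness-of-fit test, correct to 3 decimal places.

Ratio total = 16. Expected counts: 272×9/16 = 153, 272×3/16 = 51, 272×3/16 = 51, 272×1/16 = 17.
A-B-: (169 − 153)²/153 = 256/153 = 1.6732
A-bb: (42 − 51)²/51 = 81/51 = 1.5882
aaB-: (46 − 51)²/51 = 25/51 = 0.4902
aabb: (15 − 17)²/17 = 4/17 = 0.2353
Sum = 3.987

3.987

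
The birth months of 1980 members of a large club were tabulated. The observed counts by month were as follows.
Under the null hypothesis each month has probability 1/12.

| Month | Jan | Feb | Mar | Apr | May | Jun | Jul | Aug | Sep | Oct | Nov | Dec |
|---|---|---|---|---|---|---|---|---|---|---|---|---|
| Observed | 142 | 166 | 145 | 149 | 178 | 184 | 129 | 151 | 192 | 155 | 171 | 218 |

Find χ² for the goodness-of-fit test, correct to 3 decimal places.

Under H₀ each category has probability 1/12, so each expected count is 1980/12 = 165.
χ² = (142−165)²/165 + (166−165)²/165 + (145−165)²/165 + (149−165)²/165 + (178−165)²/165 + (184−165)²/165 + (129−165)²/165 + (151−165)²/165 + (192−165)²/165 + (155−165)²/165 + (171−165)²/165 + (218−165)²/165
   = 3.2061 + 0.0061 + 2.4242 + 1.5515 + 1.0242 + 2.1879 + 7.8545 + 1.1879 + 4.4182 + 0.6061 + 0.2182 + 17.0242
Sum = 41.709

41.709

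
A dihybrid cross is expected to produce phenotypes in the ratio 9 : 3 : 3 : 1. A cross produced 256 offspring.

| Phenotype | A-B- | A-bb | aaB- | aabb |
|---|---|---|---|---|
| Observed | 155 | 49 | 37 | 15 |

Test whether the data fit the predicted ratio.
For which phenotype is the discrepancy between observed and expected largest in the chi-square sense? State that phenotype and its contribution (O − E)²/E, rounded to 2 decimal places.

Ratio total = 16. Expected counts: 256×9/16 = 144, 256×3/16 = 48, 256×3/16 = 48, 256×1/16 = 16.
cat         O        E   (O−E)²/E
A-B-      155      144      0.840
A-bb       49       48      0.021
aaB-       37       48      2.521
aabb       15       16      0.063
The largest term is for aaB-: 2.52.

aaB-, 2.52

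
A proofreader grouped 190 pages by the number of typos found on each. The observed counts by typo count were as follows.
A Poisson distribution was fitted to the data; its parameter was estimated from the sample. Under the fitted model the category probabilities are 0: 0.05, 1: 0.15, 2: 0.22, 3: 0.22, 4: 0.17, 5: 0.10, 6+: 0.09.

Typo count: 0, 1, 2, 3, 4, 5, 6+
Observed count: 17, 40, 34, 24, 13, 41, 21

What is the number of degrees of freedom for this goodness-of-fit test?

5

There are k = 7 categories and 1 parameter estimated from the data, so df = 7 − 1 − 1 = 5.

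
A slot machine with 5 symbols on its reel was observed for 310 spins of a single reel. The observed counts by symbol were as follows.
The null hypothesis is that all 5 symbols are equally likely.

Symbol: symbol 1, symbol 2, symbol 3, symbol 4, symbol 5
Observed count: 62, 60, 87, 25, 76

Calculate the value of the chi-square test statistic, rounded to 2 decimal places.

35.39

Expected count for each of the 5 categories: 310/5 = 62.
symbol 1: (62 − 62)²/62 = 0/62 = 0.000
symbol 2: (60 − 62)²/62 = 4/62 = 0.065
symbol 3: (87 − 62)²/62 = 625/62 = 10.081
symbol 4: (25 − 62)²/62 = 1369/62 = 22.081
symbol 5: (76 − 62)²/62 = 196/62 = 3.161
Sum = 35.39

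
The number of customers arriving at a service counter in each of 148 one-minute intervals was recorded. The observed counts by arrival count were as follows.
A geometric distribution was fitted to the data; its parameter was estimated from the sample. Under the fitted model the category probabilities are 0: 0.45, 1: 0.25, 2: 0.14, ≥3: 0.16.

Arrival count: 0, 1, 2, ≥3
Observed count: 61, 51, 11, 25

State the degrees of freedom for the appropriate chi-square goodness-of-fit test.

2

There are k = 4 categories and 1 parameter estimated from the data, so df = 4 − 1 − 1 = 2.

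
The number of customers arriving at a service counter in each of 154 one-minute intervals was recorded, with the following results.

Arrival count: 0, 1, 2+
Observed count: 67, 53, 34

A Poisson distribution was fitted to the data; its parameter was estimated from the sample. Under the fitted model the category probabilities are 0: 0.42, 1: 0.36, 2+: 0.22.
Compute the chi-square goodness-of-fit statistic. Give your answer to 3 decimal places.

0.191

Expected counts E_i = n·p_i: 154×0.42 = 64.68, 154×0.36 = 55.44, 154×0.22 = 33.88.
χ² = (67−64.68)²/64.68 + (53−55.44)²/55.44 + (34−33.88)²/33.88
   = 0.0832 + 0.1074 + 0.0004
Sum = 0.191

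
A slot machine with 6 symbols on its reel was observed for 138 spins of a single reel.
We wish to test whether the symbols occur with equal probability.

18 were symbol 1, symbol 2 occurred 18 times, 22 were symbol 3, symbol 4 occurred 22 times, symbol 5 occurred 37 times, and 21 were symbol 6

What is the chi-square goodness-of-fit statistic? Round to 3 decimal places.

10.957

Expected count for each of the 6 categories: 138/6 = 23.
symbol 1: (18 − 23)²/23 = 25/23 = 1.0870
symbol 2: (18 − 23)²/23 = 25/23 = 1.0870
symbol 3: (22 − 23)²/23 = 1/23 = 0.0435
symbol 4: (22 − 23)²/23 = 1/23 = 0.0435
symbol 5: (37 − 23)²/23 = 196/23 = 8.5217
symbol 6: (21 − 23)²/23 = 4/23 = 0.1739
Sum = 10.957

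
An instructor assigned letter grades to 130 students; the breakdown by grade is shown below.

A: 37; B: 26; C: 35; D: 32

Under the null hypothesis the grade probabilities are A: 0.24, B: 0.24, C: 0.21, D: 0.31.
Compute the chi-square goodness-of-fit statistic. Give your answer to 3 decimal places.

Expected counts E_i = n·p_i: 130×0.24 = 31.2, 130×0.24 = 31.2, 130×0.21 = 27.3, 130×0.31 = 40.3.
χ² = (37−31.2)²/31.2 + (26−31.2)²/31.2 + (35−27.3)²/27.3 + (32−40.3)²/40.3
   = 1.0782 + 0.8667 + 2.1718 + 1.7094
Sum = 5.826

5.826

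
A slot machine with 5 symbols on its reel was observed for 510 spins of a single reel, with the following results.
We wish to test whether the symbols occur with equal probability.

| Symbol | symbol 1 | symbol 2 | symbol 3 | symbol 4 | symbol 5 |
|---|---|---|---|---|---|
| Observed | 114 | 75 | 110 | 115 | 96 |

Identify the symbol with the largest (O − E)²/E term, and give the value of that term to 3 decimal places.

Expected count for each of the 5 categories: 510/5 = 102.
symbol 1: (114 − 102)²/102 = 144/102 = 1.4118
symbol 2: (75 − 102)²/102 = 729/102 = 7.1471
symbol 3: (110 − 102)²/102 = 64/102 = 0.6275
symbol 4: (115 − 102)²/102 = 169/102 = 1.6569
symbol 5: (96 − 102)²/102 = 36/102 = 0.3529
The largest term is for symbol 2: 7.147.

symbol 2, 7.147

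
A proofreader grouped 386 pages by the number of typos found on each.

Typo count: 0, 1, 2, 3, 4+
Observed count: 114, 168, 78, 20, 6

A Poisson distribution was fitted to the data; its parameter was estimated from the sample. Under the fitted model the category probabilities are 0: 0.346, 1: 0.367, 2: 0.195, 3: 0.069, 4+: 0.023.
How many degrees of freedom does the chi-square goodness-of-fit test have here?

3

There are k = 5 categories and 1 parameter estimated from the data, so df = 5 − 1 − 1 = 3.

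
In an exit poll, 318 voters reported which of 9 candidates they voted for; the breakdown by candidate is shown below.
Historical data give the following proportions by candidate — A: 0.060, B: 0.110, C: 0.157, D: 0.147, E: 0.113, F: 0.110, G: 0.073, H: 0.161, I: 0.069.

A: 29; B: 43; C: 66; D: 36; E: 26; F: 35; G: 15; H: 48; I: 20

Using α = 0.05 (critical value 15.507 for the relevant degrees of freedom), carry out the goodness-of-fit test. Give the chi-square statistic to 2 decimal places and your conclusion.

Expected counts E_i = n·p_i: 318×0.060 = 19.08, 318×0.110 = 34.98, 318×0.157 = 49.926, 318×0.147 = 46.746, 318×0.113 = 35.934, 318×0.110 = 34.98, 318×0.073 = 23.214, 318×0.161 = 51.198, 318×0.069 = 21.942.
χ² = (29−19.08)²/19.08 + (43−34.98)²/34.98 + (66−49.926)²/49.926 + (36−46.746)²/46.746 + (26−35.934)²/35.934 + (35−34.98)²/34.98 + (15−23.214)²/23.214 + (48−51.198)²/51.198 + (20−21.942)²/21.942
   = 5.158 + 1.839 + 5.175 + 2.470 + 2.746 + 0.000 + 2.906 + 0.200 + 0.172
Sum = 20.67
df = 8. Since 20.67 > 15.507, we reject H₀.

20.67; reject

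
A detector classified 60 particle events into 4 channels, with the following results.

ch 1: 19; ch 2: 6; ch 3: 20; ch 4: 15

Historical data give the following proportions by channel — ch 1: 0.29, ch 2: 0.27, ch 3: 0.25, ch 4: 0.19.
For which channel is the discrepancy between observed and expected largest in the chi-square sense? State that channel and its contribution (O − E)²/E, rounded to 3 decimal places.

Expected counts E_i = n·p_i: 60×0.29 = 17.4, 60×0.27 = 16.2, 60×0.25 = 15, 60×0.19 = 11.4.
ch 1: (19 − 17.4)²/17.4 = 2.56/17.4 = 0.1471
ch 2: (6 − 16.2)²/16.2 = 104.04/16.2 = 6.4222
ch 3: (20 − 15)²/15 = 25/15 = 1.6667
ch 4: (15 − 11.4)²/11.4 = 12.96/11.4 = 1.1368
The largest term is for ch 2: 6.422.

ch 2, 6.422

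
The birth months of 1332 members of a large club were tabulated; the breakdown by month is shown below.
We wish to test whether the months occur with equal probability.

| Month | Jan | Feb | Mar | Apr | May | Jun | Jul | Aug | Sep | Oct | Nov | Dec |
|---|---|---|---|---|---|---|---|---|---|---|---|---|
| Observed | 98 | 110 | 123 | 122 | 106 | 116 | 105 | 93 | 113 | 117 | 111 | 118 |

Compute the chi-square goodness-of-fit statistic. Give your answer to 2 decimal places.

8.41

Under H₀ each category has probability 1/12, so each expected count is 1332/12 = 111.
cat         O        E   (O−E)²/E
Jan        98      111      1.523
Feb       110      111      0.009
Mar       123      111      1.297
Apr       122      111      1.090
May       106      111      0.225
Jun       116      111      0.225
Jul       105      111      0.324
Aug        93      111      2.919
Sep       113      111      0.036
Oct       117      111      0.324
Nov       111      111      0.000
Dec       118      111      0.441
Sum = 8.41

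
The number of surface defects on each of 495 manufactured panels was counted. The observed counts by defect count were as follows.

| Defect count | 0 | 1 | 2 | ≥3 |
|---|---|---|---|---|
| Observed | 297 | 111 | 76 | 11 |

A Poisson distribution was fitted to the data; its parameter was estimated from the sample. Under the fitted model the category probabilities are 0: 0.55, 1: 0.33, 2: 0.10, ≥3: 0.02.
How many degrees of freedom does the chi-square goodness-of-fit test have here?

There are k = 4 categories and 1 parameter estimated from the data, so df = 4 − 1 − 1 = 2.

2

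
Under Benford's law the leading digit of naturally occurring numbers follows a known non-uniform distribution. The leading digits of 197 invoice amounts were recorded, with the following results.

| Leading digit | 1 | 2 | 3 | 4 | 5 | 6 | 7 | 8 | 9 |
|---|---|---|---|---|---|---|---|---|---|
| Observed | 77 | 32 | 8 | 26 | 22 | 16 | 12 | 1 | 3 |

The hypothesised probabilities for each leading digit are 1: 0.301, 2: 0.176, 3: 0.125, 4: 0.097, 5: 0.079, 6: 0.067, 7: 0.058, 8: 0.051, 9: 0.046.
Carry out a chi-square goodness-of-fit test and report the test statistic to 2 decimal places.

Expected counts E_i = n·p_i: 197×0.301 = 59.297, 197×0.176 = 34.672, 197×0.125 = 24.625, 197×0.097 = 19.109, 197×0.079 = 15.563, 197×0.067 = 13.199, 197×0.058 = 11.426, 197×0.051 = 10.047, 197×0.046 = 9.062.
χ² = (77−59.297)²/59.297 + (32−34.672)²/34.672 + (8−24.625)²/24.625 + (26−19.109)²/19.109 + (22−15.563)²/15.563 + (16−13.199)²/13.199 + (12−11.426)²/11.426 + (1−10.047)²/10.047 + (3−9.062)²/9.062
   = 5.285 + 0.206 + 11.224 + 2.485 + 2.662 + 0.594 + 0.029 + 8.147 + 4.055
Sum = 34.69

34.69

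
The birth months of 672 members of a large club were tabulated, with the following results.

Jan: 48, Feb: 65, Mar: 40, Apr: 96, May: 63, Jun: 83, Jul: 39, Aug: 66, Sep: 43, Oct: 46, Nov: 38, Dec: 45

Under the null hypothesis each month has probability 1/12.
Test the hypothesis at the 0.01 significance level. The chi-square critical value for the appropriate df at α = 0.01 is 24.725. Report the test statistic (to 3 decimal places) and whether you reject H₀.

69.321; reject

Under H₀ each category has probability 1/12, so each expected count is 672/12 = 56.
Jan: (48 − 56)²/56 = 64/56 = 1.1429
Feb: (65 − 56)²/56 = 81/56 = 1.4464
Mar: (40 − 56)²/56 = 256/56 = 4.5714
Apr: (96 − 56)²/56 = 1600/56 = 28.5714
May: (63 − 56)²/56 = 49/56 = 0.8750
Jun: (83 − 56)²/56 = 729/56 = 13.0179
Jul: (39 − 56)²/56 = 289/56 = 5.1607
Aug: (66 − 56)²/56 = 100/56 = 1.7857
Sep: (43 − 56)²/56 = 169/56 = 3.0179
Oct: (46 − 56)²/56 = 100/56 = 1.7857
Nov: (38 − 56)²/56 = 324/56 = 5.7857
Dec: (45 − 56)²/56 = 121/56 = 2.1607
Sum = 69.321
df = 11. Since 69.321 > 24.725, we reject H₀.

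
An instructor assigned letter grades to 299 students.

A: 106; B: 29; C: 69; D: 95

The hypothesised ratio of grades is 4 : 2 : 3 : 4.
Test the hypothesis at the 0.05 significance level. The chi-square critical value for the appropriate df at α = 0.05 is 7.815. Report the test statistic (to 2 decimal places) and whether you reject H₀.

Ratio total = 13. Expected counts: 299×4/13 = 92, 299×2/13 = 46, 299×3/13 = 69, 299×4/13 = 92.
A: (106 − 92)²/92 = 196/92 = 2.130
B: (29 − 46)²/46 = 289/46 = 6.283
C: (69 − 69)²/69 = 0/69 = 0.000
D: (95 − 92)²/92 = 9/92 = 0.098
Sum = 8.51
df = 3. Since 8.51 > 7.815, we reject H₀.

8.51; reject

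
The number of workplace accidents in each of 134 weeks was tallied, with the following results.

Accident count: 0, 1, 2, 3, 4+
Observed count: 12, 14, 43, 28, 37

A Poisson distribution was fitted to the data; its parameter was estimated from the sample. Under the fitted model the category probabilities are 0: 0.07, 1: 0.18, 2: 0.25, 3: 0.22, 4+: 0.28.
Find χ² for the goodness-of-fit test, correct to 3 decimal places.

Expected counts E_i = n·p_i: 134×0.07 = 9.38, 134×0.18 = 24.12, 134×0.25 = 33.5, 134×0.22 = 29.48, 134×0.28 = 37.52.
χ² = (12−9.38)²/9.38 + (14−24.12)²/24.12 + (43−33.5)²/33.5 + (28−29.48)²/29.48 + (37−37.52)²/37.52
   = 0.7318 + 4.2460 + 2.6940 + 0.0743 + 0.0072
Sum = 7.753

7.753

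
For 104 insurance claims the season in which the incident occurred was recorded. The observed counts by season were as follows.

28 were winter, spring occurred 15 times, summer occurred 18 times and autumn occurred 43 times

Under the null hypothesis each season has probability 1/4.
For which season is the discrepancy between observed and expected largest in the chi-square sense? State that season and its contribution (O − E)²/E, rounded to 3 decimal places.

Under H₀ each category has probability 1/4, so each expected count is 104/4 = 26.
winter: (28 − 26)²/26 = 4/26 = 0.1538
spring: (15 − 26)²/26 = 121/26 = 4.6538
summer: (18 − 26)²/26 = 64/26 = 2.4615
autumn: (43 − 26)²/26 = 289/26 = 11.1154
The largest term is for autumn: 11.115.

autumn, 11.115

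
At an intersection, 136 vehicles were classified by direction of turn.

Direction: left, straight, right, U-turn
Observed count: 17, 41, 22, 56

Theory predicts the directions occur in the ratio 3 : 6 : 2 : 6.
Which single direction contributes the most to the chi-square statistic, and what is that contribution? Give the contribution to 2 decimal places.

Ratio total = 17. Expected counts: 136×3/17 = 24, 136×6/17 = 48, 136×2/17 = 16, 136×6/17 = 48.
cat           O        E   (O−E)²/E
left         17       24      2.042
straight     41       48      1.021
right        22       16      2.250
U-turn       56       48      1.333
The largest term is for right: 2.25.

right, 2.25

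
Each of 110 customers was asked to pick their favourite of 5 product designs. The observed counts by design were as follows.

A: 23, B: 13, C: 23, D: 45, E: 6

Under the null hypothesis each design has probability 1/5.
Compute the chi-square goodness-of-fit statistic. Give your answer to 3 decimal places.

Under H₀ each category has probability 1/5, so each expected count is 110/5 = 22.
A: (23 − 22)²/22 = 1/22 = 0.0455
B: (13 − 22)²/22 = 81/22 = 3.6818
C: (23 − 22)²/22 = 1/22 = 0.0455
D: (45 − 22)²/22 = 529/22 = 24.0455
E: (6 − 22)²/22 = 256/22 = 11.6364
Sum = 39.455

39.455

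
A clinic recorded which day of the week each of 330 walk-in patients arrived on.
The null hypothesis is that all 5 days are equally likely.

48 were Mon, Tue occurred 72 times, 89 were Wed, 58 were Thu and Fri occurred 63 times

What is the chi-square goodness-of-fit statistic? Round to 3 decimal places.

14.576

Expected count for each of the 5 categories: 330/5 = 66.
χ² = (48−66)²/66 + (72−66)²/66 + (89−66)²/66 + (58−66)²/66 + (63−66)²/66
   = 4.9091 + 0.5455 + 8.0152 + 0.9697 + 0.1364
Sum = 14.576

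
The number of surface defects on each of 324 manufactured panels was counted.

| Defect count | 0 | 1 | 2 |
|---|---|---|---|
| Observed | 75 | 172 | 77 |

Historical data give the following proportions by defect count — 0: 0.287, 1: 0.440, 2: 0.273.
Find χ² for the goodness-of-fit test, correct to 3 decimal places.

Expected counts E_i = n·p_i: 324×0.287 = 92.988, 324×0.440 = 142.56, 324×0.273 = 88.452.
0: (75 − 92.988)²/92.988 = 323.568144/92.988 = 3.4797
1: (172 − 142.56)²/142.56 = 866.7136/142.56 = 6.0796
2: (77 − 88.452)²/88.452 = 131.148304/88.452 = 1.4827
Sum = 11.042

11.042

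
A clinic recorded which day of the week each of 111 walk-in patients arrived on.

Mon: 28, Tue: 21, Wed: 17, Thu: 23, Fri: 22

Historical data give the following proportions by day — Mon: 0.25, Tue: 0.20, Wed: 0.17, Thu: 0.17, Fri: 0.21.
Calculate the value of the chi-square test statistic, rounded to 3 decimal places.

Expected counts E_i = n·p_i: 111×0.25 = 27.75, 111×0.20 = 22.2, 111×0.17 = 18.87, 111×0.17 = 18.87, 111×0.21 = 23.31.
Mon: (28 − 27.75)²/27.75 = 0.0625/27.75 = 0.0023
Tue: (21 − 22.2)²/22.2 = 1.44/22.2 = 0.0649
Wed: (17 − 18.87)²/18.87 = 3.4969/18.87 = 0.1853
Thu: (23 − 18.87)²/18.87 = 17.0569/18.87 = 0.9039
Fri: (22 − 23.31)²/23.31 = 1.7161/23.31 = 0.0736
Sum = 1.230

1.230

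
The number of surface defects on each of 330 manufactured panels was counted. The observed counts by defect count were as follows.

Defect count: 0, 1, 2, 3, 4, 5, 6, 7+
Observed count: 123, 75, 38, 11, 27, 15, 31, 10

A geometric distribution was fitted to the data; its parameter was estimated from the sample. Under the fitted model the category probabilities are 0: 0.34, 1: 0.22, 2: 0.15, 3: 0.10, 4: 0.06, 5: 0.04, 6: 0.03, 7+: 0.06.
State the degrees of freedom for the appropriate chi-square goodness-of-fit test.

6

There are k = 8 categories and 1 parameter estimated from the data, so df = 8 − 1 − 1 = 6.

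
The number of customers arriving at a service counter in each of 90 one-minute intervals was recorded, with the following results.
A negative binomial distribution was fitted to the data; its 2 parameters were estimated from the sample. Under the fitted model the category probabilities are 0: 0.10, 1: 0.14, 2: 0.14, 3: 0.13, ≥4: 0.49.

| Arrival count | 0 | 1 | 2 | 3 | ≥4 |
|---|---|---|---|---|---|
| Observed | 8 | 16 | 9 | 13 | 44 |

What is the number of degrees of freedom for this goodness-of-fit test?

There are k = 5 categories and 2 parameters estimated from the data, so df = 5 − 1 − 2 = 2.

2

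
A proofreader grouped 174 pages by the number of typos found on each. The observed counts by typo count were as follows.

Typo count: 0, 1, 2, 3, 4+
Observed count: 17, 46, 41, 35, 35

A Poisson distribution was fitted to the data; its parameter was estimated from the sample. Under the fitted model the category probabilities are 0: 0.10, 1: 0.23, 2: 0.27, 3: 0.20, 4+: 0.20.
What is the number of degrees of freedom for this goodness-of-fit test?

3

There are k = 5 categories and 1 parameter estimated from the data, so df = 5 − 1 − 1 = 3.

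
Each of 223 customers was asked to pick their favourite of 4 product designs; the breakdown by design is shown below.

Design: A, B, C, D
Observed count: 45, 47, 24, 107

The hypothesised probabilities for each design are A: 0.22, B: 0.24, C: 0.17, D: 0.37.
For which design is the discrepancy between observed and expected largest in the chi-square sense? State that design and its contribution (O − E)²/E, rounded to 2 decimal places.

Expected counts E_i = n·p_i: 223×0.22 = 49.06, 223×0.24 = 53.52, 223×0.17 = 37.91, 223×0.37 = 82.51.
cat         O        E   (O−E)²/E
A          45    49.06      0.336
B          47    53.52      0.794
C          24    37.91      5.104
D         107    82.51      7.269
The largest term is for D: 7.27.

D, 7.27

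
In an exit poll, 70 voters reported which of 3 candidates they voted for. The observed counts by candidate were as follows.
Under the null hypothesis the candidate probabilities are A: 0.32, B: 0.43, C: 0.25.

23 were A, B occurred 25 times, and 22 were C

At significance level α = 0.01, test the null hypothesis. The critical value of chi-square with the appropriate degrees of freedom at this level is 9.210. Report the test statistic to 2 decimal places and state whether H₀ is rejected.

2.04; do not reject

Expected counts E_i = n·p_i: 70×0.32 = 22.4, 70×0.43 = 30.1, 70×0.25 = 17.5.
χ² = (23−22.4)²/22.4 + (25−30.1)²/30.1 + (22−17.5)²/17.5
   = 0.016 + 0.864 + 1.157
Sum = 2.04
df = 2. Since 2.04 < 9.210, we do not reject H₀.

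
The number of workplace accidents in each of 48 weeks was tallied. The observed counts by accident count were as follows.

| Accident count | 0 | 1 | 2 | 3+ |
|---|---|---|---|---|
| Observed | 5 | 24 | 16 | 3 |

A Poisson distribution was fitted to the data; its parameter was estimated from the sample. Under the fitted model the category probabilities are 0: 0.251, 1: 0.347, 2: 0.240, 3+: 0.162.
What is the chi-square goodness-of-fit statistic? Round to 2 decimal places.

12.04

Expected counts E_i = n·p_i: 48×0.251 = 12.048, 48×0.347 = 16.656, 48×0.240 = 11.52, 48×0.162 = 7.776.
cat         O        E   (O−E)²/E
0           5   12.048      4.123
1          24   16.656      3.238
2          16    11.52      1.742
3+          3    7.776      2.933
Sum = 12.04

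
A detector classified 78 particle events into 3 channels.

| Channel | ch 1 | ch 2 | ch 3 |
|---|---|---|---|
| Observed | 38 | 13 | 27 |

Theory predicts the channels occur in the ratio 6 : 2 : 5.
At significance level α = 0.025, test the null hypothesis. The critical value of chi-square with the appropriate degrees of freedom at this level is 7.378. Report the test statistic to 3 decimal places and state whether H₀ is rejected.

Ratio total = 13. Expected counts: 78×6/13 = 36, 78×2/13 = 12, 78×5/13 = 30.
cat         O        E   (O−E)²/E
ch 1       38       36     0.1111
ch 2       13       12     0.0833
ch 3       27       30     0.3000
Sum = 0.494
df = 2. Since 0.494 < 7.378, we do not reject H₀.

0.494; do not reject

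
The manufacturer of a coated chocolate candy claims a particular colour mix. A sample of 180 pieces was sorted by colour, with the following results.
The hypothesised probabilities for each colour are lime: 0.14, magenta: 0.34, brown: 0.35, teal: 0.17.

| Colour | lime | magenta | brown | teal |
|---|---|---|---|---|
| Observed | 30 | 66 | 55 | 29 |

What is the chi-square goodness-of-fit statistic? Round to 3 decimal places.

2.390

Expected counts E_i = n·p_i: 180×0.14 = 25.2, 180×0.34 = 61.2, 180×0.35 = 63, 180×0.17 = 30.6.
χ² = (30−25.2)²/25.2 + (66−61.2)²/61.2 + (55−63)²/63 + (29−30.6)²/30.6
   = 0.9143 + 0.3765 + 1.0159 + 0.0837
Sum = 2.390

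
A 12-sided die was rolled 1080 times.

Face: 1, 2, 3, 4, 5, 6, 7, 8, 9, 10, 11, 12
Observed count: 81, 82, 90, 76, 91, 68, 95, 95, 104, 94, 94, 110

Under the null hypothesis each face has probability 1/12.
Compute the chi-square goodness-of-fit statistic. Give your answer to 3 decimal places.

16.711

Under H₀ each category has probability 1/12, so each expected count is 1080/12 = 90.
cat         O        E   (O−E)²/E
1          81       90     0.9000
2          82       90     0.7111
3          90       90     0.0000
4          76       90     2.1778
5          91       90     0.0111
6          68       90     5.3778
7          95       90     0.2778
8          95       90     0.2778
9         104       90     2.1778
10         94       90     0.1778
11         94       90     0.1778
12        110       90     4.4444
Sum = 16.711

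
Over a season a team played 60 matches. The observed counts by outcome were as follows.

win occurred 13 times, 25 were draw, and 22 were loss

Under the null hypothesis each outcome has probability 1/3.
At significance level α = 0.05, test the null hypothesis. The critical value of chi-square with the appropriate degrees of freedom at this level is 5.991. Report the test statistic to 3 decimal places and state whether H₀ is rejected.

Expected count for each of the 3 categories: 60/3 = 20.
win: (13 − 20)²/20 = 49/20 = 2.4500
draw: (25 − 20)²/20 = 25/20 = 1.2500
loss: (22 − 20)²/20 = 4/20 = 0.2000
Sum = 3.900
df = 2. Since 3.900 < 5.991, we do not reject H₀.

3.900; do not reject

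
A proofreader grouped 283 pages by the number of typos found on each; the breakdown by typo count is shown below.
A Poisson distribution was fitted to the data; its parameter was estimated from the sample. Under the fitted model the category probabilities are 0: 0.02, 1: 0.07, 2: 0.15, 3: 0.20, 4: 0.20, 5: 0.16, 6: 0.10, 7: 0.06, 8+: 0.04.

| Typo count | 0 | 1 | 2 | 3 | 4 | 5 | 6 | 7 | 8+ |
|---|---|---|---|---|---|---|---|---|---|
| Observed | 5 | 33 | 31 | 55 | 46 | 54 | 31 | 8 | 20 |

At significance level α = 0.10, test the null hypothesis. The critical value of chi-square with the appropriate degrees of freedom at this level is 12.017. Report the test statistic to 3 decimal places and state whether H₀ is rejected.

Expected counts E_i = n·p_i: 283×0.02 = 5.66, 283×0.07 = 19.81, 283×0.15 = 42.45, 283×0.20 = 56.6, 283×0.20 = 56.6, 283×0.16 = 45.28, 283×0.10 = 28.3, 283×0.06 = 16.98, 283×0.04 = 11.32.
χ² = (5−5.66)²/5.66 + (33−19.81)²/19.81 + (31−42.45)²/42.45 + (55−56.6)²/56.6 + (46−56.6)²/56.6 + (54−45.28)²/45.28 + (31−28.3)²/28.3 + (8−16.98)²/16.98 + (20−11.32)²/11.32
   = 0.0770 + 8.7822 + 3.0884 + 0.0452 + 1.9852 + 1.6793 + 0.2576 + 4.7491 + 6.6557
Sum = 27.320
df = 7. Since 27.320 > 12.017, we reject H₀.

27.320; reject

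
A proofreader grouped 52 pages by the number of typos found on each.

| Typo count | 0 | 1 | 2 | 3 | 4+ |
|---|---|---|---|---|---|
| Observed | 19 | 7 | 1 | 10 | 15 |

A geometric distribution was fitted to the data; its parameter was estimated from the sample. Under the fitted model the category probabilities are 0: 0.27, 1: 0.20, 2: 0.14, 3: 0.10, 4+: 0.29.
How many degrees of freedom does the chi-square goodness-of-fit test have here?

There are k = 5 categories and 1 parameter estimated from the data, so df = 5 − 1 − 1 = 3.

3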